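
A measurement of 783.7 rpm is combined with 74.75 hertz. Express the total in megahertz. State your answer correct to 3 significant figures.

8.78e-5 megahertz

783.7 rpm = 1.30617e-5 MHz and 74.75 Hz = 7.47500e-5 MHz.
1.30617e-5 + 7.47500e-5 ≈ 8.78e-5 MHz.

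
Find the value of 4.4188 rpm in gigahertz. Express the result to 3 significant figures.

1 rpm = 1.66667e-11 gigahertz.
Thus 4.4188 × 1.66667e-11 ≈ 7.36e-11 GHz.

7.36e-11 GHz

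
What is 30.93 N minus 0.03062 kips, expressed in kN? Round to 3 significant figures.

-0.105 kN

30.93 N = 0.0309300 kN and 0.03062 kip = 0.136205 kN.
0.0309300 − 0.136205 ≈ -0.105 kN.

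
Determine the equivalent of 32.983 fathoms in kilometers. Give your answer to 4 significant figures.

1 fathom = 0.00182880 kilometers.
32.983 × 0.00182880 ≈ 0.06032 km.

0.06032 km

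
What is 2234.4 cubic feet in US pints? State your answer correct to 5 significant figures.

1 ft³ = 59.8442 US pints.
2234.4 × 59.8442 ≈ 133720 US pt.

133720 US pints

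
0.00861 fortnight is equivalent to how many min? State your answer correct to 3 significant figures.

1 fortnight = 20160.0 min.
0.00861 × 20160.0 ≈ 174 min.

174 min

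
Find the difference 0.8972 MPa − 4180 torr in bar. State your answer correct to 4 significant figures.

0.8972 MPa = 8.972000 bar and 4180 torr = 5.572875 bar.
8.972000 − 5.572875 ≈ 3.399 bar.

3.399 bar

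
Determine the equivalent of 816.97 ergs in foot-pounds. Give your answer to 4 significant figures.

6.026e-5 ft·lbf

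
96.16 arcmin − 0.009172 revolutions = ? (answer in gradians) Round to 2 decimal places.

-1.89 grad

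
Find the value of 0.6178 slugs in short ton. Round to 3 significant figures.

1 slug = 0.0160870 short ton.
0.6178 × 0.0160870 ≈ 0.00994 short ton.

0.00994 short ton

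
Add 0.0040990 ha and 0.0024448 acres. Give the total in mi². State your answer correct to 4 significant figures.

1.965 × 10^-5 square miles

0.0040990 ha = 1.58263 × 10^-5 mi² and 0.0024448 acre = 3.82000 × 10^-6 mi².
1.58263 × 10^-5 + 3.82000 × 10^-6 ≈ 1.965 × 10^-5 mi².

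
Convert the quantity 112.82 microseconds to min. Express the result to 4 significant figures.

1.880 × 10^-6 min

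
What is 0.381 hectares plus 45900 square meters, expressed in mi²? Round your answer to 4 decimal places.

0.0192 mi²

0.381 ha = 0.00147105 mi² and 45900 m² = 0.0177221 mi².
0.00147105 + 0.0177221 ≈ 0.0192 mi².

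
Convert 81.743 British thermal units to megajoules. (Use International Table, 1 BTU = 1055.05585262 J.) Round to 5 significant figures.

1 BTU = 0.001055056 MJ.
Thus 81.743 × 0.001055056 ≈ 0.086243 MJ.

0.086243 MJ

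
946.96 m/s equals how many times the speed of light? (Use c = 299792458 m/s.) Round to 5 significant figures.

1 m/s = 3.33564e-9 times the speed of light.
Then 946.96 × 3.33564e-9 ≈ 3.1587e-6 c.

3.1587e-6 c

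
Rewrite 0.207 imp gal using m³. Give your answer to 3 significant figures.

1 imperial gallon = 0.00454609 cubic meters.
Thus 0.207 × 0.00454609 ≈ 0.000941 m³.

0.000941 cubic meters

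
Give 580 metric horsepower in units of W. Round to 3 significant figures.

427000 watts

1 PS = 735.499 W.
580 × 735.499 ≈ 427000 W.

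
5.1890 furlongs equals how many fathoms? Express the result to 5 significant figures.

570.79 fathom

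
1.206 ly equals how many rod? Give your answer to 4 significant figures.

2.269 × 10^15 rods

1 ly = 1.88116 × 10^15 rod.
1.206 × 1.88116 × 10^15 ≈ 2.269 × 10^15 rod.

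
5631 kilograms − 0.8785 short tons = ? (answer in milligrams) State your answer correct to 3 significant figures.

5631 kg = 5.63100 × 10^9 mg and 0.8785 short ton = 7.96962 × 10^8 mg.
5.63100 × 10^9 − 7.96962 × 10^8 ≈ 4.83 × 10^9 mg.

4.83 × 10^9 mg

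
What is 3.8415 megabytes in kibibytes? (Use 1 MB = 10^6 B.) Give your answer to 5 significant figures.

3751.5 kibibytes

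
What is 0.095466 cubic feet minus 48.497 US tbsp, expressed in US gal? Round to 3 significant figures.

0.525 US gallons

0.095466 ft³ = 0.714135 US gal and 48.497 US tbsp = 0.189441 US gal.
0.714135 − 0.189441 ≈ 0.525 US gal.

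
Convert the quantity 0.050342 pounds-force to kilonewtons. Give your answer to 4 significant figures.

0.0002239 kilonewtons

1 pound-force = 0.00444822 kN.
Thus 0.050342 × 0.00444822 ≈ 0.0002239 kN.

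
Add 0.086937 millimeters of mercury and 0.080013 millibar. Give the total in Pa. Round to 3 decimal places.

19.592 Pa

0.086937 mmHg = 11.5906 Pa and 0.080013 mbar = 8.00130 Pa.
11.5906 + 8.00130 ≈ 19.592 Pa.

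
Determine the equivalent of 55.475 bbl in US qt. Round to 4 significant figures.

9320 US qt

1 bbl = 168.000 US qt.
So 55.475 × 168.000 ≈ 9320 US qt.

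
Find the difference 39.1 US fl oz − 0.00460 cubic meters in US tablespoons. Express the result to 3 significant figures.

-233 US tbsp

39.1 US fl oz = 78.2000 US tbsp and 0.00460 m³ = 311.089 US tbsp.
78.2000 − 311.089 ≈ -233 US tbsp.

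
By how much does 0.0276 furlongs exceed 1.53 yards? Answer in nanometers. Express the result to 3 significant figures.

4.15 × 10^9 nm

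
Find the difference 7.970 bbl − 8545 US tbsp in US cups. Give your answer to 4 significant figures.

7.970 bbl = 5355.840 US cup and 8545 US tbsp = 534.0625 US cup.
5355.840 − 534.0625 ≈ 4822 US cup.

4822 US cup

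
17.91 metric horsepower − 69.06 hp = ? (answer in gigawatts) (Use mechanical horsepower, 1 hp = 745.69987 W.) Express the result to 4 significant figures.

-3.833 × 10^-5 GW

17.91 PS = 1.31728 × 10^-5 GW and 69.06 hp = 5.14980 × 10^-5 GW.
1.31728 × 10^-5 − 5.14980 × 10^-5 ≈ -3.833 × 10^-5 GW.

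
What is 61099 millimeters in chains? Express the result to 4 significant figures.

3.037 chains

1 mm = 4.97097 × 10^-5 chains.
So 61099 × 4.97097 × 10^-5 ≈ 3.037 chain.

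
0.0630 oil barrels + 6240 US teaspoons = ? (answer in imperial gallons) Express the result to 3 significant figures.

8.97 imp gal

0.0630 bbl = 2.20326 imp gal and 6240 US tsp = 6.76548 imp gal.
2.20326 + 6.76548 ≈ 8.97 imp gal.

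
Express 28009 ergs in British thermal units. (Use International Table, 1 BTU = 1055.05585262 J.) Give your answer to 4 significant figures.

1 erg = 9.47817e-11 BTU.
Thus 28009 × 9.47817e-11 ≈ 2.655e-6 BTU.

2.655e-6 BTU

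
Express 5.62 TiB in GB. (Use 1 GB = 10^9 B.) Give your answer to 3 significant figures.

6180 GB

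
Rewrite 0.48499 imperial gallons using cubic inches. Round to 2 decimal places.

1 imp gal = 277.419 cubic inches.
Thus 0.48499 × 277.419 ≈ 134.55 in³.

134.55 in³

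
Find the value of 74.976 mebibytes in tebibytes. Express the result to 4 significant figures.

7.150 × 10^-5 TiB

1 mebibyte = 9.53674 × 10^-7 TiB.
74.976 × 9.53674 × 10^-7 ≈ 7.150 × 10^-5 TiB.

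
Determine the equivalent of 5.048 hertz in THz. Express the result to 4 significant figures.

1 Hz = 1.00000e-12 terahertz.
Then 5.048 × 1.00000e-12 ≈ 5.048e-12 THz.

5.048e-12 THz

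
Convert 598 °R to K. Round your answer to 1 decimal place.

332.2 kelvins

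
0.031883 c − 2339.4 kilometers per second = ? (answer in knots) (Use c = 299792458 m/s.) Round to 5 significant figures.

1.4032e+7 knots

0.031883 c = 1.85798e+7 kn and 2339.4 km/s = 4.54743e+6 kn.
1.85798e+7 − 4.54743e+6 ≈ 1.4032e+7 kn.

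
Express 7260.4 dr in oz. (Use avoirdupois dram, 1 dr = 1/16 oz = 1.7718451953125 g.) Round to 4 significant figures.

453.8 ounces

1 dr = 0.0625000 oz.
Thus 7260.4 × 0.0625000 ≈ 453.8 oz.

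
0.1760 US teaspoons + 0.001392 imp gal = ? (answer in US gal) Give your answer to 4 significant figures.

0.001901 US gallons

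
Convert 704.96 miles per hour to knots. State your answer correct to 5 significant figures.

612.59 kn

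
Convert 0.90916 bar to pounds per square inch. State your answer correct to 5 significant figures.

1 bar = 14.5038 pounds per square inch.
So 0.90916 × 14.5038 ≈ 13.186 psi.

13.186 psi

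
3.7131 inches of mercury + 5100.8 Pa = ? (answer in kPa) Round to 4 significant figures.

17.67 kPa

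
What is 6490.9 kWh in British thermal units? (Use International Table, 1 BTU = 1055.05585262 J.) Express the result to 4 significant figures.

1 kilowatt-hour = 3412.14 BTU.
So 6490.9 × 3412.14 ≈ 2.215 × 10^7 BTU.

2.215 × 10^7 BTU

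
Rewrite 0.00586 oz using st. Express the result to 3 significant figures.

2.62e-5 st

1 ounce = 0.00446429 st.
Then 0.00586 × 0.00446429 ≈ 2.62e-5 st.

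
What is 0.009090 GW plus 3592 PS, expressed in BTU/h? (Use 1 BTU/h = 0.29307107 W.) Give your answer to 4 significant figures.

0.009090 GW = 3.10164e+7 BTU/h and 3592 PS = 9.01458e+6 BTU/h.
3.10164e+7 + 9.01458e+6 ≈ 4.003e+7 BTU/h.

4.003e+7 BTU/h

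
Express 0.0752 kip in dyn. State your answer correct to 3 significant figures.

3.35e+7 dyn

1 kip = 4.44822e+8 dynes.
0.0752 × 4.44822e+8 ≈ 3.35e+7 dyn.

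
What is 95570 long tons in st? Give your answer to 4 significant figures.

1 long ton = 160.000 stone.
So 95570 × 160.000 ≈ 1.529 × 10^7 st.

1.529 × 10^7 st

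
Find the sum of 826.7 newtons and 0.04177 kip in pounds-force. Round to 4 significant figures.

227.6 lbf

826.7 N = 185.850 lbf and 0.04177 kip = 41.7700 lbf.
185.850 + 41.7700 ≈ 227.6 lbf.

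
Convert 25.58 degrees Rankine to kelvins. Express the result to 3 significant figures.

°R = K × 9/5.
Applying the formula gives 14.2 K.

14.2 K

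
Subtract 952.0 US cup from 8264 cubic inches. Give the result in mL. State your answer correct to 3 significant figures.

-89800 milliliters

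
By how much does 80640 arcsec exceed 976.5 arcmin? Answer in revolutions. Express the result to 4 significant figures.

0.01701 rev

80640 arcsec = 0.0622222 rev and 976.5 arcmin = 0.0452083 rev.
0.0622222 − 0.0452083 ≈ 0.01701 rev.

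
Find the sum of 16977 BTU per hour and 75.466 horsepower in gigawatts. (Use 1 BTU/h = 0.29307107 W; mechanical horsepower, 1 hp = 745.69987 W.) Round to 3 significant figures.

6.13e-5 gigawatts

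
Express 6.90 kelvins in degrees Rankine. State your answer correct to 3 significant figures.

12.4 degrees Rankine

°R = K × 9/5.
Applying the formula gives 12.4 °R.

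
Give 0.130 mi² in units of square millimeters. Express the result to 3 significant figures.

1 square mile = 2.58999e+12 square millimeters.
Then 0.130 × 2.58999e+12 ≈ 3.37e+11 mm².

3.37e+11 square millimeters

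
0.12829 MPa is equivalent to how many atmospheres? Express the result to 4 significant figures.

1 megapascal = 9.86923 atm.
0.12829 × 9.86923 ≈ 1.266 atm.

1.266 atm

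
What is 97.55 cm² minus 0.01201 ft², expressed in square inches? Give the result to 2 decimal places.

13.39 square inches

97.55 cm² = 15.1203 in² and 0.01201 ft² = 1.72944 in².
15.1203 − 1.72944 ≈ 13.39 in².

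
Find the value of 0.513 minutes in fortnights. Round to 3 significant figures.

1 minute = 4.96032e-5 fortnight.
Then 0.513 × 4.96032e-5 ≈ 2.54e-5 fortnight.

2.54e-5 fortnight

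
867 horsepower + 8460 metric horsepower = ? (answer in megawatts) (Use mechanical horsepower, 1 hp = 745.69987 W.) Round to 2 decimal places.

867 hp = 0.646522 MW and 8460 PS = 6.22232 MW.
0.646522 + 6.22232 ≈ 6.87 MW.

6.87 MW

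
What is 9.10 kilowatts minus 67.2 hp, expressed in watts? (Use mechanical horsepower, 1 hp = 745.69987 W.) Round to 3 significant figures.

-41000 W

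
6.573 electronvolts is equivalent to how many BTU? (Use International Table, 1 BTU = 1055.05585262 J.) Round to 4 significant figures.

1 electronvolt = 1.51857e-22 British thermal units.
Thus 6.573 × 1.51857e-22 ≈ 9.982e-22 BTU.

9.982e-22 BTU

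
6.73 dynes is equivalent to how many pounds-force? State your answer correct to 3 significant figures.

1 dyn = 2.24809 × 10^-6 lbf.
So 6.73 × 2.24809 × 10^-6 ≈ 1.51 × 10^-5 lbf.

1.51 × 10^-5 pounds-force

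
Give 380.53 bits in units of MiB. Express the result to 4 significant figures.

4.536e-5 mebibytes

1 bit = 1.19209e-7 mebibytes.
So 380.53 × 1.19209e-7 ≈ 4.536e-5 MiB.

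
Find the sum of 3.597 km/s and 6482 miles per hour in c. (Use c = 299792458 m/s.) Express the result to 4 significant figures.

2.166e-5 times the speed of light

3.597 km/s = 1.19983e-5 c and 6482 mph = 9.66573e-6 c.
1.19983e-5 + 9.66573e-6 ≈ 2.166e-5 c.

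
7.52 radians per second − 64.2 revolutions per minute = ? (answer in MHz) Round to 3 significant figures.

1.27 × 10^-7 MHz

7.52 rad/s = 1.19685 × 10^-6 MHz and 64.2 rpm = 1.07000 × 10^-6 MHz.
1.19685 × 10^-6 − 1.07000 × 10^-6 ≈ 1.27 × 10^-7 MHz.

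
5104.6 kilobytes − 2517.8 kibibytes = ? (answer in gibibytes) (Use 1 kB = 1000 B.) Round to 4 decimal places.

5104.6 kB = 0.00475403 GiB and 2517.8 KiB = 0.00240116 GiB.
0.00475403 − 0.00240116 ≈ 0.0024 GiB.

0.0024 gibibytes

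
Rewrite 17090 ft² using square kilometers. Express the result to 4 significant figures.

1 square foot = 9.29030e-8 km².
17090 × 9.29030e-8 ≈ 0.001588 km².

0.001588 km²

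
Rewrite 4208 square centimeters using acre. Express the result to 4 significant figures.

0.0001040 acre

1 cm² = 2.47105 × 10^-8 acres.
Thus 4208 × 2.47105 × 10^-8 ≈ 0.0001040 acre.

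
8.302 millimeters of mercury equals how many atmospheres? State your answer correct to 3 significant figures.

1 millimeter of mercury = 0.00131579 atmospheres.
So 8.302 × 0.00131579 ≈ 0.0109 atm.

0.0109 atmospheres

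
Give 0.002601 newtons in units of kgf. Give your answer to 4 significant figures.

0.0002652 kilograms-force

1 N = 0.101972 kilograms-force.
Then 0.002601 × 0.101972 ≈ 0.0002652 kgf.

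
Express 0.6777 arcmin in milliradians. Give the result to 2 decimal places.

0.20 mrad

1 arcminute = 0.290888 milliradians.
0.6777 × 0.290888 ≈ 0.20 mrad.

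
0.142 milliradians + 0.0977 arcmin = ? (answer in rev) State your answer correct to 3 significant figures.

2.71 × 10^-5 revolutions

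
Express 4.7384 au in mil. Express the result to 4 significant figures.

2.791e+16 mil

1 astronomical unit = 5.88968e+15 mils.
Thus 4.7384 × 5.88968e+15 ≈ 2.791e+16 mil.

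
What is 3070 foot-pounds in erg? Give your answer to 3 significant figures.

1 foot-pound = 1.35582 × 10^7 ergs.
Thus 3070 × 1.35582 × 10^7 ≈ 4.16 × 10^10 erg.

4.16 × 10^10 erg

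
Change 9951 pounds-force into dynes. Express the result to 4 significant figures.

4.426 × 10^9 dyn

1 lbf = 444822 dyn.
Thus 9951 × 444822 ≈ 4.426 × 10^9 dyn.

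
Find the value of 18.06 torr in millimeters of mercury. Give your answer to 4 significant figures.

1 torr = 1.00000 millimeters of mercury.
Then 18.06 × 1.00000 ≈ 18.06 mmHg.

18.06 mmHg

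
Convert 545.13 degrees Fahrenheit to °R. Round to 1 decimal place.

1004.8 °R

°R = °F + 459.67.
Applying the formula gives 1004.8 °R.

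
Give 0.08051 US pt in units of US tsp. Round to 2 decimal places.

7.73 US tsp

1 US pt = 96.0000 US tsp.
0.08051 × 96.0000 ≈ 7.73 US tsp.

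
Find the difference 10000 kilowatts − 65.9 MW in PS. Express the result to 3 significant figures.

-76000 metric horsepower

10000 kW = 13596.2 PS and 65.9 MW = 89599.1 PS.
13596.2 − 89599.1 ≈ -76000 PS.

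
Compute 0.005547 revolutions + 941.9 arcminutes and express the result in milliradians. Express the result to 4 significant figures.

308.8 mrad

0.005547 rev = 34.8528 mrad and 941.9 arcmin = 273.988 mrad.
34.8528 + 273.988 ≈ 308.8 mrad.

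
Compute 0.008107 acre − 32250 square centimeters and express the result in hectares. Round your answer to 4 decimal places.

0.0030 hectares

0.008107 acre = 0.00328079 ha and 32250 cm² = 0.000322500 ha.
0.00328079 − 0.000322500 ≈ 0.0030 ha.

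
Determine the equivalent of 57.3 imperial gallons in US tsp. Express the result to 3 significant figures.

1 imperial gallon = 922.330 US tsp.
Thus 57.3 × 922.330 ≈ 52800 US tsp.

52800 US tsp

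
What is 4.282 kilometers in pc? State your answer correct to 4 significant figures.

1 km = 3.24078 × 10^-14 pc.
So 4.282 × 3.24078 × 10^-14 ≈ 1.388 × 10^-13 pc.

1.388 × 10^-13 parsecs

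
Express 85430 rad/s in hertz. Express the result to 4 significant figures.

13600 Hz

1 rad/s = 0.159155 hertz.
Then 85430 × 0.159155 ≈ 13600 Hz.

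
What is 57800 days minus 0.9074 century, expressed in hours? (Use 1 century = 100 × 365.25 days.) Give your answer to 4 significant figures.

591800 h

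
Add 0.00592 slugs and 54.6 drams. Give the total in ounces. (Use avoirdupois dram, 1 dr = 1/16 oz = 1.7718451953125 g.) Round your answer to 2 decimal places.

6.46 oz

0.00592 slug = 3.04753 oz and 54.6 dr = 3.41250 oz.
3.04753 + 3.41250 ≈ 6.46 oz.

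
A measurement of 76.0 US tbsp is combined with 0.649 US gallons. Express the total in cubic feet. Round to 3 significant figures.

0.126 ft³

76.0 US tbsp = 0.0396864 ft³ and 0.649 US gal = 0.0867587 ft³.
0.0396864 + 0.0867587 ≈ 0.126 ft³.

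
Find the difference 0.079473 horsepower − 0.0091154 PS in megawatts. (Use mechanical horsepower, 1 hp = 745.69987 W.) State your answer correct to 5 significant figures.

5.2559e-5 megawatts

0.079473 hp = 5.92630e-5 MW and 0.0091154 PS = 6.70437e-6 MW.
5.92630e-5 − 6.70437e-6 ≈ 5.2559e-5 MW.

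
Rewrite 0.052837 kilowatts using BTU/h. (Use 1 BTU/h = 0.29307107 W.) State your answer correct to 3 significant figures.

1 kilowatt = 3412.14 BTU per hour.
So 0.052837 × 3412.14 ≈ 180 BTU/h.

180 BTU per hour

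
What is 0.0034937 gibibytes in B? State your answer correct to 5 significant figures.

1 gibibyte = 1.07374e+9 B.
Then 0.0034937 × 1.07374e+9 ≈ 3.7513e+6 B.

3.7513e+6 B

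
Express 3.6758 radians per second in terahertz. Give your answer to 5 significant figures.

5.8502 × 10^-13 terahertz

1 rad/s = 1.59155 × 10^-13 THz.
Thus 3.6758 × 1.59155 × 10^-13 ≈ 5.8502 × 10^-13 THz.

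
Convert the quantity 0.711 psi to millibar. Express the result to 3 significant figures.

1 psi = 68.9476 mbar.
So 0.711 × 68.9476 ≈ 49.0 mbar.

49.0 mbar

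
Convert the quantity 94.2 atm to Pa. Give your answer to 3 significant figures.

1 atm = 101325 Pa.
Thus 94.2 × 101325 ≈ 9.54e+6 Pa.

9.54e+6 Pa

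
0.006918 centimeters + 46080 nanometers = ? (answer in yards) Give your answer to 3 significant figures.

0.006918 cm = 7.56562 × 10^-5 yd and 46080 nm = 5.03937 × 10^-5 yd.
7.56562 × 10^-5 + 5.03937 × 10^-5 ≈ 0.000126 yd.

0.000126 yards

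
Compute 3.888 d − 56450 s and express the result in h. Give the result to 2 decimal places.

77.63 h

3.888 d = 93.3120 h and 56450 s = 15.6806 h.
93.3120 − 15.6806 ≈ 77.63 h.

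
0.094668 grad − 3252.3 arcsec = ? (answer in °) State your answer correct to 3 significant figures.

-0.818 °

0.094668 grad = 0.0852012 ° and 3252.3 arcsec = 0.903417 °.
0.0852012 − 0.903417 ≈ -0.818 °.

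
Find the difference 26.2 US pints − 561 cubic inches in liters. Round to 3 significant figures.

26.2 US pt = 12.3972 L and 561 in³ = 9.19314 L.
12.3972 − 9.19314 ≈ 3.20 L.

3.20 liters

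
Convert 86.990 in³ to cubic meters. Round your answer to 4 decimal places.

0.0014 cubic meters

1 in³ = 1.63871 × 10^-5 m³.
So 86.990 × 1.63871 × 10^-5 ≈ 0.0014 m³.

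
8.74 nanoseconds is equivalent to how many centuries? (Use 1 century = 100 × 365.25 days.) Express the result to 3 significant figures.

2.77e-18 centuries

1 nanosecond = 3.16881e-19 centuries.
So 8.74 × 3.16881e-19 ≈ 2.77e-18 century.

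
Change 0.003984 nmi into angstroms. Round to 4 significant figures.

1 nautical mile = 1.85200 × 10^13 Å.
Thus 0.003984 × 1.85200 × 10^13 ≈ 7.378 × 10^10 Å.

7.378 × 10^10 angstroms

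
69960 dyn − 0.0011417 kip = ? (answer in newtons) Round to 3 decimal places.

-4.379 N

69960 dyn = 0.699600 N and 0.0011417 kip = 5.07853 N.
0.699600 − 5.07853 ≈ -4.379 N.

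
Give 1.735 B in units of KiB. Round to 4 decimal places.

1 B = 0.0009765625 kibibytes.
Thus 1.735 × 0.0009765625 ≈ 0.0017 KiB.

0.0017 kibibytes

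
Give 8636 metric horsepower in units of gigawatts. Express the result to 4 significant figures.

0.006352 GW

1 PS = 7.35499 × 10^-7 GW.
Thus 8636 × 7.35499 × 10^-7 ≈ 0.006352 GW.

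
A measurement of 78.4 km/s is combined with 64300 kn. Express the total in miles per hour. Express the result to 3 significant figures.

78.4 km/s = 175376 mph and 64300 kn = 73995.1 mph.
175376 + 73995.1 ≈ 249000 mph.

249000 miles per hour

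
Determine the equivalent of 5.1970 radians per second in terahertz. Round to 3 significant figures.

1 radian per second = 1.59155 × 10^-13 THz.
Then 5.1970 × 1.59155 × 10^-13 ≈ 8.27 × 10^-13 THz.

8.27 × 10^-13 terahertz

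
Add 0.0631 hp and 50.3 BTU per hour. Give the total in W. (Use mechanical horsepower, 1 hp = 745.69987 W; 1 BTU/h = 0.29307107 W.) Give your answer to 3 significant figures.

61.8 watts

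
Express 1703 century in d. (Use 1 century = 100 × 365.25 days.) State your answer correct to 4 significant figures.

1 century = 36525.0 d.
1703 × 36525.0 ≈ 6.220 × 10^7 d.

6.220 × 10^7 days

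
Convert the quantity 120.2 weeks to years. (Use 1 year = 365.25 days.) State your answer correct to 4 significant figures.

1 week = 0.0191650 yr.
120.2 × 0.0191650 ≈ 2.304 yr.

2.304 yr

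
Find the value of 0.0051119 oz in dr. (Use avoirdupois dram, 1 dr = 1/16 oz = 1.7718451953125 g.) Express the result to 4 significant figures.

1 oz = 16.0000 drams.
Then 0.0051119 × 16.0000 ≈ 0.08179 dr.

0.08179 dr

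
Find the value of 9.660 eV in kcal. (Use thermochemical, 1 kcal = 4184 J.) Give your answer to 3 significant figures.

3.70 × 10^-22 kcal

1 electronvolt = 3.82929 × 10^-23 kcal.
Then 9.660 × 3.82929 × 10^-23 ≈ 3.70 × 10^-22 kcal.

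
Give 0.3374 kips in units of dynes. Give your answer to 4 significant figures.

1.501e+8 dyn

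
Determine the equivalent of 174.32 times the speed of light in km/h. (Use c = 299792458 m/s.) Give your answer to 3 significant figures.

1.88 × 10^11 km/h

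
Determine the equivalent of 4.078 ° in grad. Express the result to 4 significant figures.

1 degree = 1.11111 grad.
So 4.078 × 1.11111 ≈ 4.531 grad.

4.531 gradians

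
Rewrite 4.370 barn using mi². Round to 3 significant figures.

1.69 × 10^-34 mi²

1 barn = 3.86102 × 10^-35 mi².
So 4.370 × 3.86102 × 10^-35 ≈ 1.69 × 10^-34 mi².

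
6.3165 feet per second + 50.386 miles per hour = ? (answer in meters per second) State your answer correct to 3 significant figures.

24.4 m/s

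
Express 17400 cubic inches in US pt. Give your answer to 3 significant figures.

603 US pt

1 cubic inch = 0.0346320 US pints.
So 17400 × 0.0346320 ≈ 603 US pt.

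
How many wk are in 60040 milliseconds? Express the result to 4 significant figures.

1 ms = 1.65344 × 10^-9 weeks.
Thus 60040 × 1.65344 × 10^-9 ≈ 9.927 × 10^-5 wk.

9.927 × 10^-5 weeks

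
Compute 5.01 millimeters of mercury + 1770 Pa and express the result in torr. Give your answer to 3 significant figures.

5.01 mmHg = 5.01000 torr and 1770 Pa = 13.2761 torr.
5.01000 + 13.2761 ≈ 18.3 torr.

18.3 torr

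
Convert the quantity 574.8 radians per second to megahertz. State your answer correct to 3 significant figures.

9.15 × 10^-5 MHz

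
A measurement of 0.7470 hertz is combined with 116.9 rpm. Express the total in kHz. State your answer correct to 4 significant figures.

0.002695 kHz

0.7470 Hz = 0.000747000 kHz and 116.9 rpm = 0.00194833 kHz.
0.000747000 + 0.00194833 ≈ 0.002695 kHz.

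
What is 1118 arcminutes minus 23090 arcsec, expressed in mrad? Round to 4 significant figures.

213.3 mrad

1118 arcmin = 325.213 mrad and 23090 arcsec = 111.943 mrad.
325.213 − 111.943 ≈ 213.3 mrad.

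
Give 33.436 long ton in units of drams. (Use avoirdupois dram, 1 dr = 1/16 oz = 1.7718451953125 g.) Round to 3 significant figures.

1 long ton = 573440 drams.
Thus 33.436 × 573440 ≈ 1.92 × 10^7 dr.

1.92 × 10^7 dr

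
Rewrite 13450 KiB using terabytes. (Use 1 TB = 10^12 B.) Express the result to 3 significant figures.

1.38e-5 terabytes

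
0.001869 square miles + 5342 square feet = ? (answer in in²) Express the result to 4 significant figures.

0.001869 mi² = 7.50308 × 10^6 in² and 5342 ft² = 769248 in².
7.50308 × 10^6 + 769248 ≈ 8.272 × 10^6 in².

8.272 × 10^6 square inches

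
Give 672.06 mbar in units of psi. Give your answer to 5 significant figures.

9.7474 psi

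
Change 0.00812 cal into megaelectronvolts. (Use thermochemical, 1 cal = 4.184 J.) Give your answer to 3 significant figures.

1 cal = 2.61145 × 10^13 MeV.
So 0.00812 × 2.61145 × 10^13 ≈ 2.12 × 10^11 MeV.

2.12 × 10^11 MeV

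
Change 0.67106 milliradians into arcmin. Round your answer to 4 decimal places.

1 mrad = 3.43775 arcmin.
0.67106 × 3.43775 ≈ 2.3069 arcmin.

2.3069 arcmin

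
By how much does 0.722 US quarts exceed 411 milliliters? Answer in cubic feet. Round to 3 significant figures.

0.00962 cubic feet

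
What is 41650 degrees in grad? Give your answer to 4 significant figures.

46280 grad

1 degree = 1.11111 grad.
Thus 41650 × 1.11111 ≈ 46280 grad.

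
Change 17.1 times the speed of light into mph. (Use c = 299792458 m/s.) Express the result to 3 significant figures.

1.15 × 10^10 mph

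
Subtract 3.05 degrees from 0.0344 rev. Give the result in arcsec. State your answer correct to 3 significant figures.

33600 arcseconds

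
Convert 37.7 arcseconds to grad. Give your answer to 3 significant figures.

0.0116 gradians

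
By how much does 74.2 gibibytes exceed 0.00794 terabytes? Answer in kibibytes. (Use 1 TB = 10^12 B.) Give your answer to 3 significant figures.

7.01e+7 kibibytes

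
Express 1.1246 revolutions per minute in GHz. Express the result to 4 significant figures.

1.874e-11 GHz

1 revolution per minute = 1.66667e-11 GHz.
1.1246 × 1.66667e-11 ≈ 1.874e-11 GHz.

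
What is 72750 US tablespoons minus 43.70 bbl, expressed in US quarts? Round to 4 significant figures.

-6205 US qt

72750 US tbsp = 1136.72 US qt and 43.70 bbl = 7341.60 US qt.
1136.72 − 7341.60 ≈ -6205 US qt.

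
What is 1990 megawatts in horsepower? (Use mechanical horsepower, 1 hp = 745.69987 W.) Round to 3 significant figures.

2.67e+6 hp

1 megawatt = 1341.02 horsepower.
Thus 1990 × 1341.02 ≈ 2.67e+6 hp.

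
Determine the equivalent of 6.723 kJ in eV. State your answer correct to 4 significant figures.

4.196e+22 eV

1 kJ = 6.24151e+21 electronvolts.
6.723 × 6.24151e+21 ≈ 4.196e+22 eV.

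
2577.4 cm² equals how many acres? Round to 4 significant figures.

1 cm² = 2.47105e-8 acre.
So 2577.4 × 2.47105e-8 ≈ 6.369e-5 acre.

6.369e-5 acres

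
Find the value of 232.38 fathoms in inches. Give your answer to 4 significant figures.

1 fathom = 72.0000 inches.
Then 232.38 × 72.0000 ≈ 16730 in.

16730 in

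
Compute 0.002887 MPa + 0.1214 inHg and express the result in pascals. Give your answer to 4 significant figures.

0.002887 MPa = 2887.00 Pa and 0.1214 inHg = 411.108 Pa.
2887.00 + 411.108 ≈ 3298 Pa.

3298 Pa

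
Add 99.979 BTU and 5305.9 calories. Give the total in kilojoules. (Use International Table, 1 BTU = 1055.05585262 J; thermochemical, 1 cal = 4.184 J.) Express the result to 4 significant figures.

127.7 kJ

99.979 BTU = 105.483 kJ and 5305.9 cal = 22.1999 kJ.
105.483 + 22.1999 ≈ 127.7 kJ.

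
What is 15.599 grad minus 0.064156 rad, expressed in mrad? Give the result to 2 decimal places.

180.87 milliradians

15.599 grad = 245.029 mrad and 0.064156 rad = 64.1560 mrad.
245.029 − 64.1560 ≈ 180.87 mrad.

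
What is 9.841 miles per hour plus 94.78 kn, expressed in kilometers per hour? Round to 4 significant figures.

191.4 km/h

9.841 mph = 15.8376 km/h and 94.78 kn = 175.533 km/h.
15.8376 + 175.533 ≈ 191.4 km/h.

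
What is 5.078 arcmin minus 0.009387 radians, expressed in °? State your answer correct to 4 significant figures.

5.078 arcmin = 0.0846333 ° and 0.009387 rad = 0.537835 °.
0.0846333 − 0.537835 ≈ -0.4532 °.

-0.4532 degrees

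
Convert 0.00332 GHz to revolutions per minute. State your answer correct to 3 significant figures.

1.99e+8 rpm

1 GHz = 6.00000e+10 revolutions per minute.
0.00332 × 6.00000e+10 ≈ 1.99e+8 rpm.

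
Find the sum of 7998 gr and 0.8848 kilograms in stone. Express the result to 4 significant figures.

7998 gr = 0.0816122 st and 0.8848 kg = 0.139332 st.
0.0816122 + 0.139332 ≈ 0.2209 st.

0.2209 stone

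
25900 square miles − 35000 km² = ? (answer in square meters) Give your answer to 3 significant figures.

25900 mi² = 6.70807e+10 m² and 35000 km² = 3.50000e+10 m².
6.70807e+10 − 3.50000e+10 ≈ 3.21e+10 m².

3.21e+10 square meters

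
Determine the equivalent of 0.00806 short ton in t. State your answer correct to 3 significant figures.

0.00731 t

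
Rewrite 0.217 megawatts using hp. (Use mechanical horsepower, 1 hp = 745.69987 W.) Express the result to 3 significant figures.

1 megawatt = 1341.02 hp.
Thus 0.217 × 1341.02 ≈ 291 hp.

291 hp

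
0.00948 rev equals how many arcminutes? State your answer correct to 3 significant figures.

205 arcmin

1 rev = 21600.0 arcmin.
So 0.00948 × 21600.0 ≈ 205 arcmin.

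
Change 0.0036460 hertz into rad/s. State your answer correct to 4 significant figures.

1 Hz = 6.28319 rad/s.
Then 0.0036460 × 6.28319 ≈ 0.02291 rad/s.

0.02291 rad/s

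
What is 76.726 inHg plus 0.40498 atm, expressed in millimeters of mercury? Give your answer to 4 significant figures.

76.726 inHg = 1948.84 mmHg and 0.40498 atm = 307.785 mmHg.
1948.84 + 307.785 ≈ 2257 mmHg.

2257 mmHg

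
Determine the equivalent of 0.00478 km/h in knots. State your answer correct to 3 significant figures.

1 kilometer per hour = 0.539957 knots.
So 0.00478 × 0.539957 ≈ 0.00258 kn.

0.00258 knots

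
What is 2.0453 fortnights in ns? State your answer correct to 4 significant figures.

2.474 × 10^15 ns

1 fortnight = 1.20960 × 10^15 ns.
Then 2.0453 × 1.20960 × 10^15 ≈ 2.474 × 10^15 ns.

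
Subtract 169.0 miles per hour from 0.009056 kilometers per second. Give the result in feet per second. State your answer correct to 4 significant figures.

0.009056 km/s = 29.7113 ft/s and 169.0 mph = 247.867 ft/s.
29.7113 − 247.867 ≈ -218.2 ft/s.

-218.2 feet per second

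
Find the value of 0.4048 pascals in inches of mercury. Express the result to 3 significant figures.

0.000120 inHg

1 pascal = 0.000295300 inHg.
0.4048 × 0.000295300 ≈ 0.000120 inHg.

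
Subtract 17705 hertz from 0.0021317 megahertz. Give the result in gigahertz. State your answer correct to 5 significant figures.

0.0021317 MHz = 2.13170e-6 GHz and 17705 Hz = 1.77050e-5 GHz.
2.13170e-6 − 1.77050e-5 ≈ -1.5573e-5 GHz.

-1.5573e-5 GHz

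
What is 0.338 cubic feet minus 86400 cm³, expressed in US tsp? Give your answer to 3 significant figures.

0.338 ft³ = 1941.82 US tsp and 86400 cm³ = 17529.2 US tsp.
1941.82 − 17529.2 ≈ -15600 US tsp.

-15600 US teaspoons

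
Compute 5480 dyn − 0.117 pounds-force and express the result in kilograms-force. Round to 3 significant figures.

-0.0475 kgf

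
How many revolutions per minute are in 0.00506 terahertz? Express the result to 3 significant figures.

1 terahertz = 6.00000e+13 rpm.
So 0.00506 × 6.00000e+13 ≈ 3.04e+11 rpm.

3.04e+11 revolutions per minute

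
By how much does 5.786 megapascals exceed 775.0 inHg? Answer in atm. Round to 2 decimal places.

5.786 MPa = 57.1034 atm and 775.0 inHg = 25.9013 atm.
57.1034 − 25.9013 ≈ 31.20 atm.

31.20 atm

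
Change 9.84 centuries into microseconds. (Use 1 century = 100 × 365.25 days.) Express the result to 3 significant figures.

3.11 × 10^16 μs

1 century = 3.15576 × 10^15 μs.
9.84 × 3.15576 × 10^15 ≈ 3.11 × 10^16 μs.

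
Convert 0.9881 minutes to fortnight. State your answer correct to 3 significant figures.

4.90e-5 fortnight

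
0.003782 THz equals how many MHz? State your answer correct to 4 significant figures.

1 terahertz = 1.00000e+6 MHz.
Then 0.003782 × 1.00000e+6 ≈ 3782 MHz.

3782 megahertz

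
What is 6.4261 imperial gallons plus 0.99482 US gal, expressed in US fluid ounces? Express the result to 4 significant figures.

6.4261 imp gal = 987.830 US fl oz and 0.99482 US gal = 127.337 US fl oz.
987.830 + 127.337 ≈ 1115 US fl oz.

1115 US fl oz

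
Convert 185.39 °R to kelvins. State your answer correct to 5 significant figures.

°R = K × 9/5.
Applying the formula gives 102.99 K.

102.99 K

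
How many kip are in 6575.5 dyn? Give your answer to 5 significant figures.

1.4782 × 10^-5 kips

1 dyn = 2.24809 × 10^-9 kip.
Thus 6575.5 × 2.24809 × 10^-9 ≈ 1.4782 × 10^-5 kip.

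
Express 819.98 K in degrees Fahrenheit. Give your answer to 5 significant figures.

1016.3 degrees Fahrenheit

K = (°F + 459.67) × 5/9.
Applying the formula gives 1016.3 °F.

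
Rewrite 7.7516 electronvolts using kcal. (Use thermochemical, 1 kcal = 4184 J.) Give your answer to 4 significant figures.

1 electronvolt = 3.82929 × 10^-23 kilocalories.
Thus 7.7516 × 3.82929 × 10^-23 ≈ 2.968 × 10^-22 kcal.

2.968 × 10^-22 kilocalories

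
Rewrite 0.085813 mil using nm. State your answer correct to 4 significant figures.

2180 nanometers

1 mil = 25400.0 nm.
Then 0.085813 × 25400.0 ≈ 2180 nm.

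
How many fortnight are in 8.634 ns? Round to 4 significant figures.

7.138 × 10^-15 fortnight

1 ns = 8.26720 × 10^-16 fortnight.
Then 8.634 × 8.26720 × 10^-16 ≈ 7.138 × 10^-15 fortnight.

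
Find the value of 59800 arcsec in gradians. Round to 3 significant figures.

1 arcsec = 0.000308642 grad.
So 59800 × 0.000308642 ≈ 18.5 grad.

18.5 gradians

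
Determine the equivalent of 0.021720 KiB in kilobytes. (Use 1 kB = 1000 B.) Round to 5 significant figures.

0.022241 kilobytes

1 kibibyte = 1.02400 kilobytes.
So 0.021720 × 1.02400 ≈ 0.022241 kB.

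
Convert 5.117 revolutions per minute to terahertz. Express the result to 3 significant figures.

8.53e-14 THz

1 revolution per minute = 1.66667e-14 THz.
5.117 × 1.66667e-14 ≈ 8.53e-14 THz.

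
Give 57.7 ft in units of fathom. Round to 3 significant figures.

9.62 fathoms

1 foot = 0.166667 fathom.
Then 57.7 × 0.166667 ≈ 9.62 fathom.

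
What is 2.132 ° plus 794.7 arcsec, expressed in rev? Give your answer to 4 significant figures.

0.006535 rev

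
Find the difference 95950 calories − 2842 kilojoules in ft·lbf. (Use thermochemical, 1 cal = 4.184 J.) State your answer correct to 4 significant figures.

-1.800 × 10^6 ft·lbf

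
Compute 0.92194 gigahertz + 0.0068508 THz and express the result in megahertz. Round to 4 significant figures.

7773 megahertz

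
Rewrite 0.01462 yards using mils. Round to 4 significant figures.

526.3 mil

1 yard = 36000.0 mil.
Then 0.01462 × 36000.0 ≈ 526.3 mil.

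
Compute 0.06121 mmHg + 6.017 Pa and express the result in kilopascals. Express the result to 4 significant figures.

0.06121 mmHg = 0.00816066 kPa and 6.017 Pa = 0.00601700 kPa.
0.00816066 + 0.00601700 ≈ 0.01418 kPa.

0.01418 kPa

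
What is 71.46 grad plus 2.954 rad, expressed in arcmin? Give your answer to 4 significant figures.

71.46 grad = 3858.84 arcmin and 2.954 rad = 10155.1 arcmin.
3858.84 + 10155.1 ≈ 14010 arcmin.

14010 arcminutes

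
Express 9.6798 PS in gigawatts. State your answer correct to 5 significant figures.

1 metric horsepower = 7.35499 × 10^-7 gigawatts.
Thus 9.6798 × 7.35499 × 10^-7 ≈ 7.1195 × 10^-6 GW.

7.1195 × 10^-6 gigawatts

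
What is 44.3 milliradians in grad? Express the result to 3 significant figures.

2.82 grad

1 mrad = 0.0636620 grad.
44.3 × 0.0636620 ≈ 2.82 grad.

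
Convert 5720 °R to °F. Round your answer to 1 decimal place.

°R = °F + 459.67.
Applying the formula gives 5260.3 °F.

5260.3 degrees Fahrenheit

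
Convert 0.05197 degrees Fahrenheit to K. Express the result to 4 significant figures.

255.4 K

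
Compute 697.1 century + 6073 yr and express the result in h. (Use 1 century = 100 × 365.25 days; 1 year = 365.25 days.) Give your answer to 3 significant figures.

6.64e+8 h

697.1 century = 6.11078e+8 h and 6073 yr = 5.32359e+7 h.
6.11078e+8 + 5.32359e+7 ≈ 6.64e+8 h.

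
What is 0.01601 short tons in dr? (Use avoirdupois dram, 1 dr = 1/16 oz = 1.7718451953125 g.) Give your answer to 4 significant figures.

8197 dr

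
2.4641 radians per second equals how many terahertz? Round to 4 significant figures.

1 rad/s = 1.59155e-13 terahertz.
Thus 2.4641 × 1.59155e-13 ≈ 3.922e-13 THz.

3.922e-13 THz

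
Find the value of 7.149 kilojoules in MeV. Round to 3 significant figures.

1 kilojoule = 6.24151e+15 MeV.
7.149 × 6.24151e+15 ≈ 4.46e+16 MeV.

4.46e+16 MeV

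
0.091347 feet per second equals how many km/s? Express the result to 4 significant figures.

2.784e-5 kilometers per second

1 ft/s = 0.000304800 km/s.
Thus 0.091347 × 0.000304800 ≈ 2.784e-5 km/s.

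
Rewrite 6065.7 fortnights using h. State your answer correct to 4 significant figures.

2.038e+6 hours

1 fortnight = 336.000 h.
6065.7 × 336.000 ≈ 2.038e+6 h.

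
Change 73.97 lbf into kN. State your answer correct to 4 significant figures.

0.3290 kilonewtons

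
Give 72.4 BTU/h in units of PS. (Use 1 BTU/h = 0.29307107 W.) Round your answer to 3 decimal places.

1 BTU per hour = 0.000398466 PS.
Thus 72.4 × 0.000398466 ≈ 0.029 PS.

0.029 PS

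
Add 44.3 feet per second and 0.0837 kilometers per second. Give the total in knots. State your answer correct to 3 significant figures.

189 knots

44.3 ft/s = 26.2470 kn and 0.0837 km/s = 162.700 kn.
26.2470 + 162.700 ≈ 189 kn.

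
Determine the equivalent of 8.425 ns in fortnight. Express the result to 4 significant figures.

6.965e-15 fortnight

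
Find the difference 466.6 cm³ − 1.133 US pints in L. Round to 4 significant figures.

-0.06951 liters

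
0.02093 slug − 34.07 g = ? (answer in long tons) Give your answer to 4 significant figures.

0.0002671 long ton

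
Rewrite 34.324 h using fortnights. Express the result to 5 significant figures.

0.10215 fortnight

1 hour = 0.00297619 fortnight.
34.324 × 0.00297619 ≈ 0.10215 fortnight.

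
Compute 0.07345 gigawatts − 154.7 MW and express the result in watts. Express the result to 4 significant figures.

-8.125e+7 watts

0.07345 GW = 7.34500e+7 W and 154.7 MW = 1.54700e+8 W.
7.34500e+7 − 1.54700e+8 ≈ -8.125e+7 W.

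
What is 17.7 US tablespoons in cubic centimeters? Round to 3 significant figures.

1 US tablespoon = 14.7868 cubic centimeters.
17.7 × 14.7868 ≈ 262 cm³.

262 cm³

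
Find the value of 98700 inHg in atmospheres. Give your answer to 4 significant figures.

1 inch of mercury = 0.0334211 atmospheres.
Thus 98700 × 0.0334211 ≈ 3299 atm.

3299 atmospheres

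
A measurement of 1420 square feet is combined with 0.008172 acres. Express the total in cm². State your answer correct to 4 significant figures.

1.650e+6 cm²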